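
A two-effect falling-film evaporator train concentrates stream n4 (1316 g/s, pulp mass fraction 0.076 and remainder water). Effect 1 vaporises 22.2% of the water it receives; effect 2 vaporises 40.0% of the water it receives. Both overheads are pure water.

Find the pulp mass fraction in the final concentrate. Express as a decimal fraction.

water in feed = 1316×0.924 = 1216 g/s.
After stage 1: water left = (1−0.222)×1216 = 946.04; stream total = 1046.1 g/s.
After stage 2: water left = (1−0.400)×946.04 = 567.62; final concentrate = 667.64 g/s.
pulp fraction = 100.02/667.64 = 0.150.

0.150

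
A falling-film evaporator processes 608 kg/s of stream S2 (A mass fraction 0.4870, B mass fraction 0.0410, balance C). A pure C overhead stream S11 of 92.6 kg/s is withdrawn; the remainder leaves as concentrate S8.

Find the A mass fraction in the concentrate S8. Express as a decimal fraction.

A is not removed: 608×0.487 = 296.1 kg/s of A enters S8.
Concentrate = 608 − 92.6 = 515.4 kg/s.
Mass fraction = 296.1/515.4 = 0.5745.

0.5745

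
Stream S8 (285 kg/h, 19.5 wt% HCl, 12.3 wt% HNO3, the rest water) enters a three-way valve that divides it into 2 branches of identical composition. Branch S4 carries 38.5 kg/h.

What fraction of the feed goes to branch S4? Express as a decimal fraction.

0.135

Fraction to S4 = 38.5/285 = 0.1351.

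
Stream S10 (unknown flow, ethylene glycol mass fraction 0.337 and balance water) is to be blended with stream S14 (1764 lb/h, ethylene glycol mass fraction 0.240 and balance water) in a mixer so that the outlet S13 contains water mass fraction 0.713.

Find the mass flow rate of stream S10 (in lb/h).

1658 lb/h

Let S10 be the unknown flow. Total out = 1764 + S10.
water balance: 1340.6 + 0.663·S10 = 0.713·(1764 + S10)
(0.663 − 0.713)·S10 = 0.713×1764 − 1340.6 = -82.908
S10 = -82.908 / -0.050 = 1658.2 lb/h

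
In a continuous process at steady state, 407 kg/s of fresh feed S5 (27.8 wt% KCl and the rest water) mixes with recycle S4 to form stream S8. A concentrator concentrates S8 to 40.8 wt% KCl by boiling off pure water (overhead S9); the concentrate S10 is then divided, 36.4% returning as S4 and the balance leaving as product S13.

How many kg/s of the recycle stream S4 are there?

Overall KCl balance (none leaves overhead): KCl in fresh feed = KCl in product, i.e. 407×0.278 = (1−0.364)·S10·0.408.
S10 = 113.15/(0.408×0.636) = 436.04 kg/s.
Recycle S4 = 0.364×436.04 = 158.72 kg/s.

158.7 kg/s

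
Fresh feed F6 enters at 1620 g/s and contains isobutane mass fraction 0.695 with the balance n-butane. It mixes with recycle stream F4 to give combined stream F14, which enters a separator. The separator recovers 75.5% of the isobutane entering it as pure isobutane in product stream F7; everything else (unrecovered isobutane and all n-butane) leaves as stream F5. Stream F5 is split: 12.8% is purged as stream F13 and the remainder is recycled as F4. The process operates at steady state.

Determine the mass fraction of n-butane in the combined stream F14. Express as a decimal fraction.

0.729

n-butane enters only via F6 and leaves only via the purge: 1620×0.305 = 0.128×(n-butane in F5), and the separator passes all n-butane, so n-butane in F14 = n-butane in F5 = 3860.2 g/s.
isobutane in F14: m_A = 1620×0.695 + (1−0.128)·(1−0.755)·m_A, so m_A = 1125.9/0.7864 = 1431.8 g/s.
F14 = 1431.8 + 3860.2 = 5291.9 g/s.
n-butane fraction in F14 = 3860.2/5291.9 = 0.729.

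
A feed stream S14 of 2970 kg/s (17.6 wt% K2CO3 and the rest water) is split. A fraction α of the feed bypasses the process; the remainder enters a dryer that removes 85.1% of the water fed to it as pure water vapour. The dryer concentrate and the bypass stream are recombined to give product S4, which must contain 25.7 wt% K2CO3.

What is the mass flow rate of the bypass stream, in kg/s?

All 2970×0.176 = 522.72 kg/s of K2CO3 reaches S4, so S4 = 522.72/0.257 = 2033.9 kg/s and vapour = 936.07 kg/s.
The evaporator receives (1−α)·2970 of feed at 0.824 water and removes 0.851 of that water:
0.851×0.824×(1−α)×2970 = 936.07
(1−α) = 936.07/2082.6 = 0.4495;  α = 0.5505.
Bypass flow = 0.5505×2970 = 1635.1 kg/s.

1635 kg/s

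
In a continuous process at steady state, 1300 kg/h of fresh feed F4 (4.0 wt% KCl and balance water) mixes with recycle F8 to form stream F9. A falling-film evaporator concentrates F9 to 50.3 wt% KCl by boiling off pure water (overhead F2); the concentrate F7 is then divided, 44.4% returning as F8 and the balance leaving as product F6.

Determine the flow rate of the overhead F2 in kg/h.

Overall KCl balance (none leaves overhead): KCl in fresh feed = KCl in product, i.e. 1300×0.040 = (1−0.444)·F7·0.503.
F7 = 52/(0.503×0.556) = 185.93 kg/h.
Recycle F8 = 0.444×185.93 = 82.555 kg/h.
Combined feed F9 = 1300 + 82.555 = 1382.6 kg/h.
Overhead F2 = F9 − F7 = 1382.6 − 185.93 = 1196.6 kg/h.

1197 kg/h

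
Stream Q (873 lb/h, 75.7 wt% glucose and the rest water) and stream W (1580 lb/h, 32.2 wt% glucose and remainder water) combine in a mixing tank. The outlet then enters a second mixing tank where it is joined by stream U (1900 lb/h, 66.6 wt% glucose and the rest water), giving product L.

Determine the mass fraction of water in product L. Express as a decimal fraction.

Overall, product flow = 4353 lb/h.
water in = 873×0.243 + 1580×0.678 + 1900×0.334 = 1918 lb/h.
water fraction in L = 0.441.

0.441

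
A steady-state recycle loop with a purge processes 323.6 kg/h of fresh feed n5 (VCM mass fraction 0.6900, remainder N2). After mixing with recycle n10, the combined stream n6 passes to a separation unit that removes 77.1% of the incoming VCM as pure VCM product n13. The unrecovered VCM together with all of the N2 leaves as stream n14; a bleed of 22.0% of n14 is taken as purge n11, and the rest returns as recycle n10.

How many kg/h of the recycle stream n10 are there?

404.2 kg/h

N2 enters only via n5 and leaves only via the purge: 323.6×0.310 = 0.220×(N2 in n14), and the separation unit passes all N2, so N2 in n6 = N2 in n14 = 455.98 kg/h.
VCM in n6: m_A = 323.6×0.690 + (1−0.220)·(1−0.771)·m_A, so m_A = 223.28/0.8214 = 271.84 kg/h.
n14 = (1−0.771)×271.84 + 455.98 = 518.23 kg/h.
Recycle n10 = (1−0.220)×518.23 = 404.22 kg/h.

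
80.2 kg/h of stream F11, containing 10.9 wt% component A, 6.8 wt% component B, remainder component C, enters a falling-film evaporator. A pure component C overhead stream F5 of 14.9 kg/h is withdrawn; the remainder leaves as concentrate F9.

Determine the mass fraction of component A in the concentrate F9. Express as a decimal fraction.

component A is not removed: 80.2×0.109 = 8.7418 kg/h of component A enters F9.
Concentrate = 80.2 − 14.9 = 65.3 kg/h.
Mass fraction = 8.7418/65.3 = 0.134.

0.134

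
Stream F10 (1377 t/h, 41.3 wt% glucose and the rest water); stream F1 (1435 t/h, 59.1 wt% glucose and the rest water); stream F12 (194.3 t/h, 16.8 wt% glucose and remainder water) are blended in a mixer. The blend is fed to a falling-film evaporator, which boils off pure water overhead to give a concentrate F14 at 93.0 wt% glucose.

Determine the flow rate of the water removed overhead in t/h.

1448 t/h

glucose entering = 1377×0.413 + 1435×0.591 + 194.3×0.168 = 1449.4 t/h.
All glucose reports to F14, so F14 = 1449.4/0.930 = 1558.5 t/h.
Total feed = 3006.3 t/h; overhead = 3006.3 − 1558.5 = 1447.8 t/h.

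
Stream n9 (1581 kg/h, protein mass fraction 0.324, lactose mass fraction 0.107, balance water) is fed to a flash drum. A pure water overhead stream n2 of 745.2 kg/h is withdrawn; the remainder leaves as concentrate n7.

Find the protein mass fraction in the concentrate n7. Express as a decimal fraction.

protein is not removed: 1581×0.324 = 512.24 kg/h of protein enters n7.
Concentrate = 1581 − 745.2 = 835.8 kg/h.
Mass fraction = 512.24/835.8 = 0.613.

0.613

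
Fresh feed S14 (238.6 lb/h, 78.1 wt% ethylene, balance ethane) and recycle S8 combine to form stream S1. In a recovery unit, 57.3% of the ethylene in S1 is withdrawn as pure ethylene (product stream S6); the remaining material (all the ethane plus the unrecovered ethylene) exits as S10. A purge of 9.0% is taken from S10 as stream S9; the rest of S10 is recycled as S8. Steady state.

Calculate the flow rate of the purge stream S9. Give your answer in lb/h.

ethane enters only via S14 and leaves only via the purge: 238.6×0.219 = 0.090×(ethane in S10), and the recovery unit passes all ethane, so ethane in S1 = ethane in S10 = 580.59 lb/h.
ethylene in S1: m_A = 238.6×0.781 + (1−0.090)·(1−0.573)·m_A, so m_A = 186.35/0.6114 = 304.77 lb/h.
S10 = (1−0.573)×304.77 + 580.59 = 710.73 lb/h.
Purge S9 = 0.090×710.73 = 63.966 lb/h.

63.97 lb/h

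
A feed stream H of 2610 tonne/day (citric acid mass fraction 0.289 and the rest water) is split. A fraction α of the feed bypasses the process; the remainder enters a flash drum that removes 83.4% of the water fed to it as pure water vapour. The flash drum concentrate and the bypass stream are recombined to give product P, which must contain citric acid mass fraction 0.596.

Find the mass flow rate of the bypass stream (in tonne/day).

342.8 tonne/day

All 2610×0.289 = 754.29 tonne/day of citric acid reaches P, so P = 754.29/0.596 = 1265.6 tonne/day and vapour = 1344.4 tonne/day.
The evaporator receives (1−α)·2610 of feed at 0.711 water and removes 0.834 of that water:
0.834×0.711×(1−α)×2610 = 1344.4
(1−α) = 1344.4/1547.7 = 0.8687;  α = 0.1313.
Bypass flow = 0.1313×2610 = 342.76 tonne/day.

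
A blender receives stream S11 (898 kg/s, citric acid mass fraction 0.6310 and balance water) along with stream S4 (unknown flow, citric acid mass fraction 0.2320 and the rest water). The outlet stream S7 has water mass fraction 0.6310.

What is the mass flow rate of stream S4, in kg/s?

1717 kg/s

Let S4 be the unknown flow. Total out = 898 + S4.
water balance: 331.36 + 0.768·S4 = 0.631·(898 + S4)
(0.768 − 0.631)·S4 = 0.631×898 − 331.36 = 235.28
S4 = 235.28 / 0.137 = 1717.3 kg/s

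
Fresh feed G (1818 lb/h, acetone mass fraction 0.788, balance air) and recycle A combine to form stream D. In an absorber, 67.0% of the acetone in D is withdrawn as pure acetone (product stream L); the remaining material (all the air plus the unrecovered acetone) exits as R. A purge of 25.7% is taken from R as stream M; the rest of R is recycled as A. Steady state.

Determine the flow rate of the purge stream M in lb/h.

air enters only via G and leaves only via the purge: 1818×0.212 = 0.257×(air in R), and the absorber passes all air, so air in D = air in R = 1499.7 lb/h.
acetone in D: m_A = 1818×0.788 + (1−0.257)·(1−0.670)·m_A, so m_A = 1432.6/0.7548 = 1897.9 lb/h.
R = (1−0.670)×1897.9 + 1499.7 = 2126 lb/h.
Purge M = 0.257×2126 = 546.38 lb/h.

546.4 lb/h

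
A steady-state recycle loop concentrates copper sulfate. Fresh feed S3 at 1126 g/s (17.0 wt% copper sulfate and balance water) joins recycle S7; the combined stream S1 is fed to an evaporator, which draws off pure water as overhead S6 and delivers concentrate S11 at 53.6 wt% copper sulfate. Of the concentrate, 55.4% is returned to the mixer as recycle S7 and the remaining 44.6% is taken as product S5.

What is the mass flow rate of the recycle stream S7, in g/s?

443.6 g/s

Overall copper sulfate balance (none leaves overhead): copper sulfate in fresh feed = copper sulfate in product, i.e. 1126×0.170 = (1−0.554)·S11·0.536.
S11 = 191.42/(0.536×0.446) = 800.73 g/s.
Recycle S7 = 0.554×800.73 = 443.61 g/s.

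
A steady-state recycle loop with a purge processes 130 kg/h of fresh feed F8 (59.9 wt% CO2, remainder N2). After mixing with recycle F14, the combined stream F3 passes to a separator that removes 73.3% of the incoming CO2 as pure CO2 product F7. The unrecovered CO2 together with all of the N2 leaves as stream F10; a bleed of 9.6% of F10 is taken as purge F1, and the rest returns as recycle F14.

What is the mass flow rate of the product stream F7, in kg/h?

75.24 kg/h

CO2 in F3: m_A = 130×0.599 + (1−0.096)·(1−0.733)·m_A, so m_A = 77.87/0.7586 = 102.65 kg/h.
Product F7 = 0.733×102.65 = 75.239 kg/h.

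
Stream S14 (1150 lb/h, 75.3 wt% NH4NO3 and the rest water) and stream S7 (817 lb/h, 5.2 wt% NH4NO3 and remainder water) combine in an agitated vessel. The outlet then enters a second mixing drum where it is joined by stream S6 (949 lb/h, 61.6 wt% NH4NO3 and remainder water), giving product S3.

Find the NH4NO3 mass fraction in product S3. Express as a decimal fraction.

0.5120

Overall, product flow = 2916 lb/h.
NH4NO3 in = 1150×0.753 + 817×0.052 + 949×0.616 = 1493 lb/h.
NH4NO3 fraction in S3 = 0.5120.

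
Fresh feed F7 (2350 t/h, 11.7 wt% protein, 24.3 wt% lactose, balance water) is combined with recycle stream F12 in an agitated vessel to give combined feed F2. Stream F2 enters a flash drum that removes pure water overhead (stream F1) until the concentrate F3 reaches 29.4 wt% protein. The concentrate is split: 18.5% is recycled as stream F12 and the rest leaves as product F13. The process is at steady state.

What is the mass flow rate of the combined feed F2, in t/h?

Overall protein balance (none leaves overhead): protein in fresh feed = protein in product, i.e. 2350×0.117 = (1−0.185)·F3·0.294.
F3 = 274.95/(0.294×0.815) = 1147.5 t/h.
Recycle F12 = 0.185×1147.5 = 212.29 t/h.
Combined feed F2 = 2350 + 212.29 = 2562.3 t/h.

2562 t/h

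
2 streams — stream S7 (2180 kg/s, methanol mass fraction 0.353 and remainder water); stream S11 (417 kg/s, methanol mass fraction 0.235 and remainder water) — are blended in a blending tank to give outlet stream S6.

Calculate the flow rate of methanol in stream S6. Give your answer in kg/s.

867.5 kg/s

methanol out = methanol in = 2180×0.353 + 417×0.235 = 867.53 kg/s.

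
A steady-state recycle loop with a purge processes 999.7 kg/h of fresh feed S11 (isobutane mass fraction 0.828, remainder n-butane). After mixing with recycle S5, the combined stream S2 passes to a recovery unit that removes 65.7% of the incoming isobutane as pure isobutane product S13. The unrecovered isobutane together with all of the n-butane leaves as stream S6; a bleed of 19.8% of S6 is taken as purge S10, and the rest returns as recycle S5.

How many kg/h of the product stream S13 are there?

isobutane in S2: m_A = 999.7×0.828 + (1−0.198)·(1−0.657)·m_A, so m_A = 827.75/0.7249 = 1141.9 kg/h.
Product S13 = 0.657×1141.9 = 750.2 kg/h.

750.2 kg/h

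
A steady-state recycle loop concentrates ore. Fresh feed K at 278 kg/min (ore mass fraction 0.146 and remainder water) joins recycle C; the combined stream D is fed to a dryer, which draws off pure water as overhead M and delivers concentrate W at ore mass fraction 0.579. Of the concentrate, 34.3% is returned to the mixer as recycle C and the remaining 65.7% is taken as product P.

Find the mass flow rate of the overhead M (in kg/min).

Overall ore balance (none leaves overhead): ore in fresh feed = ore in product, i.e. 278×0.146 = (1−0.343)·W·0.579.
W = 40.588/(0.579×0.657) = 106.7 kg/min.
Recycle C = 0.343×106.7 = 36.597 kg/min.
Combined feed D = 278 + 36.597 = 314.6 kg/min.
Overhead M = D − W = 314.6 − 106.7 = 207.9 kg/min.

207.9 kg/min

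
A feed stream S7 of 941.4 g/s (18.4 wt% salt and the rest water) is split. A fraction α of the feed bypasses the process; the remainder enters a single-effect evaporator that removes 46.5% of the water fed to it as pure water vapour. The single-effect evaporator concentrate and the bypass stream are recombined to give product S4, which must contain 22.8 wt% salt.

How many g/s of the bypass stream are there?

All 941.4×0.184 = 173.22 g/s of salt reaches S4, so S4 = 173.22/0.228 = 759.73 g/s and vapour = 181.67 g/s.
The evaporator receives (1−α)·941.4 of feed at 0.816 water and removes 0.465 of that water:
0.465×0.816×(1−α)×941.4 = 181.67
(1−α) = 181.67/357.2 = 0.5086;  α = 0.4914.
Bypass flow = 0.4914×941.4 = 462.61 g/s.

462.6 g/s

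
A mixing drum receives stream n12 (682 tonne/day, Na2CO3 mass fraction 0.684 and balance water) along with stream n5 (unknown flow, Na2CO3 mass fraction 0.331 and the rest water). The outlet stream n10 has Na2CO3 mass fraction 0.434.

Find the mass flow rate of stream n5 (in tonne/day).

1655 tonne/day

Let n5 be the unknown flow. Total out = 682 + n5.
Na2CO3 balance: 466.49 + 0.331·n5 = 0.434·(682 + n5)
(0.331 − 0.434)·n5 = 0.434×682 − 466.49 = -170.5
n5 = -170.5 / -0.103 = 1655.3 tonne/day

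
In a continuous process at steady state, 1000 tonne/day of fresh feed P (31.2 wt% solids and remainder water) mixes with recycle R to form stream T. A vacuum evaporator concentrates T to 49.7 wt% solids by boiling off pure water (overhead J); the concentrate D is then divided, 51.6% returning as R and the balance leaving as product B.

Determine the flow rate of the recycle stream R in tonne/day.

Overall solids balance (none leaves overhead): solids in fresh feed = solids in product, i.e. 1000×0.312 = (1−0.516)·D·0.497.
D = 312/(0.497×0.484) = 1297 tonne/day.
Recycle R = 0.516×1297 = 669.27 tonne/day.

669.3 tonne/day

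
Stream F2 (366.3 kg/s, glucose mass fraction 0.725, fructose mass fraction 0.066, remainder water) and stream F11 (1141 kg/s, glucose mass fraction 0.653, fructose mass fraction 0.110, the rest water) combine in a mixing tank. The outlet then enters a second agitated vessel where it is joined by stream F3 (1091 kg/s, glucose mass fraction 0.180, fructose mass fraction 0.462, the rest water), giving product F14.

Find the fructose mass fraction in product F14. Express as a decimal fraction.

0.252

Overall, product flow = 2598.3 kg/s.
fructose in = 366.3×0.066 + 1141×0.110 + 1091×0.462 = 653.73 kg/s.
fructose fraction in F14 = 0.252.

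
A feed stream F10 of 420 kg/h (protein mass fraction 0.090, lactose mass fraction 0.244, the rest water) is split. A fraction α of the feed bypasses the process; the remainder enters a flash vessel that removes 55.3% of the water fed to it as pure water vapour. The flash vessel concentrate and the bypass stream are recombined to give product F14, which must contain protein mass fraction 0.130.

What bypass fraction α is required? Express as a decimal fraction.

0.165

All 420×0.090 = 37.8 kg/h of protein reaches F14, so F14 = 37.8/0.130 = 290.77 kg/h and vapour = 129.23 kg/h.
The evaporator receives (1−α)·420 of feed at 0.666 water and removes 0.553 of that water:
0.553×0.666×(1−α)×420 = 129.23
(1−α) = 129.23/154.69 = 0.8354;  α = 0.1646.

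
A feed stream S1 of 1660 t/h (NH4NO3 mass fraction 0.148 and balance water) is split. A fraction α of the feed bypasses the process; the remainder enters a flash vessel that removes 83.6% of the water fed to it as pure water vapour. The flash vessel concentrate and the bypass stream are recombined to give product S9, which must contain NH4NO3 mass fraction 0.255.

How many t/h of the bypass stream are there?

682.1 t/h

All 1660×0.148 = 245.68 t/h of NH4NO3 reaches S9, so S9 = 245.68/0.255 = 963.45 t/h and vapour = 696.55 t/h.
The evaporator receives (1−α)·1660 of feed at 0.852 water and removes 0.836 of that water:
0.836×0.852×(1−α)×1660 = 696.55
(1−α) = 696.55/1182.4 = 0.5891;  α = 0.4109.
Bypass flow = 0.4109×1660 = 682.07 t/h.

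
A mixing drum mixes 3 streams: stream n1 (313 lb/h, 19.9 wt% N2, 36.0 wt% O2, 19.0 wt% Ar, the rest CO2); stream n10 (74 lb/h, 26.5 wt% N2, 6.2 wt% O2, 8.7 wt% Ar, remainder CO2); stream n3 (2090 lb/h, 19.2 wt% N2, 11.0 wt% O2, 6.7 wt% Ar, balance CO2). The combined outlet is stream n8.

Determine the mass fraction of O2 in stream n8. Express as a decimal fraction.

0.1402

Total flow out = 313 + 74 + 2090 = 2477 lb/h.
O2 in = 313×0.360 + 74×0.062 + 2090×0.110 = 347.17 lb/h.
O2 mass fraction in n8 = 347.17/2477 = 0.1402.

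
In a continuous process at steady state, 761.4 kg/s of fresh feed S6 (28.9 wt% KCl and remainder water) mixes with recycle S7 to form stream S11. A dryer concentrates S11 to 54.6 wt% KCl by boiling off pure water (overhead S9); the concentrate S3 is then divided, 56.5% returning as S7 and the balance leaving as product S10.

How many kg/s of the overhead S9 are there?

358.4 kg/s

Overall KCl balance (none leaves overhead): KCl in fresh feed = KCl in product, i.e. 761.4×0.289 = (1−0.565)·S3·0.546.
S3 = 220.04/(0.546×0.435) = 926.46 kg/s.
Recycle S7 = 0.565×926.46 = 523.45 kg/s.
Combined feed S11 = 761.4 + 523.45 = 1284.9 kg/s.
Overhead S9 = S11 − S3 = 1284.9 − 926.46 = 358.39 kg/s.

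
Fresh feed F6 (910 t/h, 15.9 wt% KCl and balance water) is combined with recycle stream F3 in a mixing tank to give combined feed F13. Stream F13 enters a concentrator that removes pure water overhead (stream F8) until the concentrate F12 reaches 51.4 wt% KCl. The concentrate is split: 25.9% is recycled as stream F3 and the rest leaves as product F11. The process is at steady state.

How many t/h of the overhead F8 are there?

628.5 t/h

Overall KCl balance (none leaves overhead): KCl in fresh feed = KCl in product, i.e. 910×0.159 = (1−0.259)·F12·0.514.
F12 = 144.69/(0.514×0.741) = 379.89 t/h.
Recycle F3 = 0.259×379.89 = 98.391 t/h.
Combined feed F13 = 910 + 98.391 = 1008.4 t/h.
Overhead F8 = F13 − F12 = 1008.4 − 379.89 = 628.5 t/h.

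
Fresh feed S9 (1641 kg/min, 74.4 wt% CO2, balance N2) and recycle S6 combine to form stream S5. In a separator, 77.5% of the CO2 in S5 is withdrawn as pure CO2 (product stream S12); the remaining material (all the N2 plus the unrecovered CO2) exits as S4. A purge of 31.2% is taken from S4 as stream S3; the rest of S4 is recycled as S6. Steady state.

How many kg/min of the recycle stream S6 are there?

N2 enters only via S9 and leaves only via the purge: 1641×0.256 = 0.312×(N2 in S4), and the separator passes all N2, so N2 in S5 = N2 in S4 = 1346.5 kg/min.
CO2 in S5: m_A = 1641×0.744 + (1−0.312)·(1−0.775)·m_A, so m_A = 1220.9/0.8452 = 1444.5 kg/min.
S4 = (1−0.775)×1444.5 + 1346.5 = 1671.5 kg/min.
Recycle S6 = (1−0.312)×1671.5 = 1150 kg/min.

1150 kg/min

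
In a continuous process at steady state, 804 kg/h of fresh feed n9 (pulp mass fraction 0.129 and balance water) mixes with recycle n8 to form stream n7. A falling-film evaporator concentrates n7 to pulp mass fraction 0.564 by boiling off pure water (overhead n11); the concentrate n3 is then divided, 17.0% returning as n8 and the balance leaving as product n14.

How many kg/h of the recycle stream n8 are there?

37.66 kg/h

Overall pulp balance (none leaves overhead): pulp in fresh feed = pulp in product, i.e. 804×0.129 = (1−0.170)·n3·0.564.
n3 = 103.72/(0.564×0.830) = 221.56 kg/h.
Recycle n8 = 0.170×221.56 = 37.665 kg/h.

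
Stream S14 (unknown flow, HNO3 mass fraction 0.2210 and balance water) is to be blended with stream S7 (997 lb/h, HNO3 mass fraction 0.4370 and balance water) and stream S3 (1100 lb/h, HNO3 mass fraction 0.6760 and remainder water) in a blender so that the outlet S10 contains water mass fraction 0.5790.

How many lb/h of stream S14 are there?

1482 lb/h

Let S14 be the unknown flow. Total out = 2097 + S14.
water balance: 917.71 + 0.779·S14 = 0.579·(2097 + S14)
(0.779 − 0.579)·S14 = 0.579×2097 − 917.71 = 296.45
S14 = 296.45 / 0.200 = 1482.3 lb/h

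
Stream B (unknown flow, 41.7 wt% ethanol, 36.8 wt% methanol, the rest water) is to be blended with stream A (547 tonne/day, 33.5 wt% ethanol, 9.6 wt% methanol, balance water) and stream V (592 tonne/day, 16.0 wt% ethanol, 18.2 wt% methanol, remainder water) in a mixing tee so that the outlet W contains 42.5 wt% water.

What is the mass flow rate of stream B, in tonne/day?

1032 tonne/day

Let B be the unknown flow. Total out = 1139 + B.
water balance: 700.78 + 0.215·B = 0.425·(1139 + B)
(0.215 − 0.425)·B = 0.425×1139 − 700.78 = -216.7
B = -216.7 / -0.210 = 1031.9 tonne/day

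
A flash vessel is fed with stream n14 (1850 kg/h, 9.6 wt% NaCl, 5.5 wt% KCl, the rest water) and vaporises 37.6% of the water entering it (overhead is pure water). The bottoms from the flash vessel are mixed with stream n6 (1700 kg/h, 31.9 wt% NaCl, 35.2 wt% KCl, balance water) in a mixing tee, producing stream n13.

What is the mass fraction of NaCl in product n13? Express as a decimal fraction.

0.243

Vapour removed = 0.376×0.849×1850 = 590.56 kg/h; concentrate = 1259.4 kg/h.
NaCl reaching the mixer = 177.6 (from concentrate) + 1700×0.319 = 719.9 kg/h.
Product flow = 1259.4 + 1700 = 2959.4 kg/h; NaCl fraction = 0.243.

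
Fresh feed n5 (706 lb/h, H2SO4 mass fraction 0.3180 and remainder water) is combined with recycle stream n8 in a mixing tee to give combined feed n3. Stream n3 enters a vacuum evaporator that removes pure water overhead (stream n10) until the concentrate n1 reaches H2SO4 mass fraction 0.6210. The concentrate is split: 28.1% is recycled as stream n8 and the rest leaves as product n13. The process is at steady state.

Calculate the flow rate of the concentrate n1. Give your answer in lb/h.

502.8 lb/h

Overall H2SO4 balance (none leaves overhead): H2SO4 in fresh feed = H2SO4 in product, i.e. 706×0.318 = (1−0.281)·n1·0.621.
n1 = 224.51/(0.621×0.719) = 502.82 lb/h.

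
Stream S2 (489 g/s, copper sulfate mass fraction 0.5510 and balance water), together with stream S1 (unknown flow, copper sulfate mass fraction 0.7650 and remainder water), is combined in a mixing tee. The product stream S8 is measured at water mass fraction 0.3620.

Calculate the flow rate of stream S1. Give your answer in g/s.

335 g/s

Let S1 be the unknown flow. Total out = 489 + S1.
water balance: 219.56 + 0.235·S1 = 0.362·(489 + S1)
(0.235 − 0.362)·S1 = 0.362×489 − 219.56 = -42.543
S1 = -42.543 / -0.127 = 334.98 g/s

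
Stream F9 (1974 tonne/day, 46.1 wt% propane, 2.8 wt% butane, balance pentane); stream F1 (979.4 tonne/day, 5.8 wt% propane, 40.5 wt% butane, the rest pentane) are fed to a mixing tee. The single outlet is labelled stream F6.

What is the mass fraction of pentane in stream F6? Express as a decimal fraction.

Total flow out = 1974 + 979.4 = 2953.4 tonne/day.
pentane in = 1974×0.511 + 979.4×0.537 = 1534.7 tonne/day.
pentane mass fraction in F6 = 1534.7/2953.4 = 0.520.

0.520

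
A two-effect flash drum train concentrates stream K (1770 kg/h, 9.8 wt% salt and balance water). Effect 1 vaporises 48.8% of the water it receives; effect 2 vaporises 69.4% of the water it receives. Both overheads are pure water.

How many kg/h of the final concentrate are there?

water in feed = 1770×0.902 = 1596.5 kg/h.
After stage 1: water left = (1−0.488)×1596.5 = 817.43; stream total = 990.89 kg/h.
After stage 2: water left = (1−0.694)×817.43 = 250.13; final concentrate = 423.59 kg/h.

423.6 kg/h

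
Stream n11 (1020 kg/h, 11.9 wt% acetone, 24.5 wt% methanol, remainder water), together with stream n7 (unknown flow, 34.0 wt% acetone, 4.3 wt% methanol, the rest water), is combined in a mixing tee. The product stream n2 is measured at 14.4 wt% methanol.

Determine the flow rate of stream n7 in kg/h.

Let n7 be the unknown flow. Total out = 1020 + n7.
methanol balance: 249.9 + 0.043·n7 = 0.144·(1020 + n7)
(0.043 − 0.144)·n7 = 0.144×1020 − 249.9 = -103.02
n7 = -103.02 / -0.101 = 1020 kg/h

1020 kg/h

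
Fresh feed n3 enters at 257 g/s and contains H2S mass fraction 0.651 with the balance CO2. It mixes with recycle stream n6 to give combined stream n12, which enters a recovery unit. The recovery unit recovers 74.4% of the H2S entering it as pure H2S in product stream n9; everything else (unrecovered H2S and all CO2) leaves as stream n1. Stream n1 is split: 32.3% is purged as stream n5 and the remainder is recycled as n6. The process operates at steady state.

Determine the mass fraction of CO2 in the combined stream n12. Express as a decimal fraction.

0.578

CO2 enters only via n3 and leaves only via the purge: 257×0.349 = 0.323×(CO2 in n1), and the recovery unit passes all CO2, so CO2 in n12 = CO2 in n1 = 277.69 g/s.
H2S in n12: m_A = 257×0.651 + (1−0.323)·(1−0.744)·m_A, so m_A = 167.31/0.8267 = 202.38 g/s.
n12 = 202.38 + 277.69 = 480.07 g/s.
CO2 fraction in n12 = 277.69/480.07 = 0.578.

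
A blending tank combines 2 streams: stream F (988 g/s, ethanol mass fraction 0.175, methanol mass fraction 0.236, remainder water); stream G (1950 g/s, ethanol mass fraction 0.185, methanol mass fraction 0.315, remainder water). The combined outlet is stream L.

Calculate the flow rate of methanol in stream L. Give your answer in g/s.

847.4 g/s

methanol out = methanol in = 988×0.236 + 1950×0.315 = 847.42 g/s.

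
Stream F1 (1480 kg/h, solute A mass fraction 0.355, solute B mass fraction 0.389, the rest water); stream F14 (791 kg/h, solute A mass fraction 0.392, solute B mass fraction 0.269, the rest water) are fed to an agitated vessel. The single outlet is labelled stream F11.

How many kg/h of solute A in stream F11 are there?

835.5 kg/h

solute A out = solute A in = 1480×0.355 + 791×0.392 = 835.47 kg/h.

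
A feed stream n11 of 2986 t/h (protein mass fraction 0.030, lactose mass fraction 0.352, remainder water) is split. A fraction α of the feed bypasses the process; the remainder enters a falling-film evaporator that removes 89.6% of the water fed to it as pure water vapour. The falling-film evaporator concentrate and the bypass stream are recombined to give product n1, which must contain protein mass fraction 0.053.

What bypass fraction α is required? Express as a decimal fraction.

0.216

All 2986×0.030 = 89.58 t/h of protein reaches n1, so n1 = 89.58/0.053 = 1690.2 t/h and vapour = 1295.8 t/h.
The evaporator receives (1−α)·2986 of feed at 0.618 water and removes 0.896 of that water:
0.896×0.618×(1−α)×2986 = 1295.8
(1−α) = 1295.8/1653.4 = 0.7837;  α = 0.2163.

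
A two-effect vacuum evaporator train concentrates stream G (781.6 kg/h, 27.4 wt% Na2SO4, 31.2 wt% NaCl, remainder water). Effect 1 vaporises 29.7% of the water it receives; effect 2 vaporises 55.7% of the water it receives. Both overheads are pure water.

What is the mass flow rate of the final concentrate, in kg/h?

water in feed = 781.6×0.414 = 323.58 kg/h.
After stage 1: water left = (1−0.297)×323.58 = 227.48; stream total = 685.5 kg/h.
After stage 2: water left = (1−0.557)×227.48 = 100.77; final concentrate = 558.79 kg/h.

558.8 kg/h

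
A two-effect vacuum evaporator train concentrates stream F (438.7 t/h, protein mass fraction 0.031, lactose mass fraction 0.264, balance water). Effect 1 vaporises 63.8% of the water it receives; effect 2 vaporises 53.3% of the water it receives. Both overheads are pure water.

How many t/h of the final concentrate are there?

water in feed = 438.7×0.705 = 309.28 t/h.
After stage 1: water left = (1−0.638)×309.28 = 111.96; stream total = 241.38 t/h.
After stage 2: water left = (1−0.533)×111.96 = 52.286; final concentrate = 181.7 t/h.

181.7 t/h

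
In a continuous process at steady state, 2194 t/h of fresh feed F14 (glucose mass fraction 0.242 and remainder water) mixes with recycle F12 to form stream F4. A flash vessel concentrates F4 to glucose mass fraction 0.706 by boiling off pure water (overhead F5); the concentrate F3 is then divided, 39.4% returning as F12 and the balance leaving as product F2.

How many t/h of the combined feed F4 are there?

2683 t/h

Overall glucose balance (none leaves overhead): glucose in fresh feed = glucose in product, i.e. 2194×0.242 = (1−0.394)·F3·0.706.
F3 = 530.95/(0.706×0.606) = 1241 t/h.
Recycle F12 = 0.394×1241 = 488.96 t/h.
Combined feed F4 = 2194 + 488.96 = 2683 t/h.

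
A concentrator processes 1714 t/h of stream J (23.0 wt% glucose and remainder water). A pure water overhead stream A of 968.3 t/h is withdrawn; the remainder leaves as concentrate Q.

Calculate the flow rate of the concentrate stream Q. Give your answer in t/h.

745.7 t/h

Concentrate = 1714 − 968.3 = 745.7 t/h.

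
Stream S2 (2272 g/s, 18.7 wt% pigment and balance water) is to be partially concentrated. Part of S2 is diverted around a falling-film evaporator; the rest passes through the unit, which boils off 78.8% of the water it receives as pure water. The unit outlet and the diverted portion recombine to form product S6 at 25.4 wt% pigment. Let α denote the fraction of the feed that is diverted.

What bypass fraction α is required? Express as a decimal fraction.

0.588

All 2272×0.187 = 424.86 g/s of pigment reaches S6, so S6 = 424.86/0.254 = 1672.7 g/s and vapour = 599.31 g/s.
The evaporator receives (1−α)·2272 of feed at 0.813 water and removes 0.788 of that water:
0.788×0.813×(1−α)×2272 = 599.31
(1−α) = 599.31/1455.5 = 0.4117;  α = 0.5883.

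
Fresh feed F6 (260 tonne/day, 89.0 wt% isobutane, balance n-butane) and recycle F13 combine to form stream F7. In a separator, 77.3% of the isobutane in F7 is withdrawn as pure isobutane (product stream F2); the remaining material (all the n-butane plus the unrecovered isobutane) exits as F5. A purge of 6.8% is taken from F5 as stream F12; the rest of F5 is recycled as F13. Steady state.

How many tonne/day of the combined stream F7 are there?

n-butane enters only via F6 and leaves only via the purge: 260×0.110 = 0.068×(n-butane in F5), and the separator passes all n-butane, so n-butane in F7 = n-butane in F5 = 420.59 tonne/day.
isobutane in F7: m_A = 260×0.890 + (1−0.068)·(1−0.773)·m_A, so m_A = 231.4/0.7884 = 293.49 tonne/day.
F7 = 293.49 + 420.59 = 714.08 tonne/day.

714.1 tonne/day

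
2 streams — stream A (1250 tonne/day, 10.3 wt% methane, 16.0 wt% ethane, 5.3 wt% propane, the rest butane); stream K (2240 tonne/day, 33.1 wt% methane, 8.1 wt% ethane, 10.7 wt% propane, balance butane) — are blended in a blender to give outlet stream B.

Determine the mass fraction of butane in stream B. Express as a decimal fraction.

Total flow out = 1250 + 2240 = 3490 tonne/day.
butane in = 1250×0.684 + 2240×0.481 = 1932.4 tonne/day.
butane mass fraction in B = 1932.4/3490 = 0.5537.

0.5537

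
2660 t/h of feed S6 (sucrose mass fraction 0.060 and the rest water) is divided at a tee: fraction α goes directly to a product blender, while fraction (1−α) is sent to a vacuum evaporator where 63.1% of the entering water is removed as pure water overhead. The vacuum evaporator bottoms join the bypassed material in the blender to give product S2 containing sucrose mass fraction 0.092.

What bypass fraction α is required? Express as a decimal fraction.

0.414

All 2660×0.060 = 159.6 t/h of sucrose reaches S2, so S2 = 159.6/0.092 = 1734.8 t/h and vapour = 925.22 t/h.
The evaporator receives (1−α)·2660 of feed at 0.940 water and removes 0.631 of that water:
0.631×0.940×(1−α)×2660 = 925.22
(1−α) = 925.22/1577.8 = 0.5864;  α = 0.4136.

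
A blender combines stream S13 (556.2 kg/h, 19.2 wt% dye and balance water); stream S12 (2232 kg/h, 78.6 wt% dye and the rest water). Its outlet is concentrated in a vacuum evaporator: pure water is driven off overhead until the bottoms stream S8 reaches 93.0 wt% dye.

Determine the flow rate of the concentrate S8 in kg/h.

dye entering = 556.2×0.192 + 2232×0.786 = 1861.1 kg/h.
All dye reports to S8, so S8 = 1861.1/0.930 = 2001.2 kg/h.

2001 kg/h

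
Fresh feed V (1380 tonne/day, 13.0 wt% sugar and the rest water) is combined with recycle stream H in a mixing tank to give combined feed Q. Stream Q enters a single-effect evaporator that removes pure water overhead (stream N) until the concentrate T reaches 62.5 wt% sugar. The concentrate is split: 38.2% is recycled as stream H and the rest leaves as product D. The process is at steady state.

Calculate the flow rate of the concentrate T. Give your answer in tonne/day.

Overall sugar balance (none leaves overhead): sugar in fresh feed = sugar in product, i.e. 1380×0.130 = (1−0.382)·T·0.625.
T = 179.4/(0.625×0.618) = 464.47 tonne/day.

464.5 tonne/day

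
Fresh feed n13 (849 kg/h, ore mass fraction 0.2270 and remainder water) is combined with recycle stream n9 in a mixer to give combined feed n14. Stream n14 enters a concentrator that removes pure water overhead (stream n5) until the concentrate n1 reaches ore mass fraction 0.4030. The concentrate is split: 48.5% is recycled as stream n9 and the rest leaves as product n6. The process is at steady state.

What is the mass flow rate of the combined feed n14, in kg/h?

1299 kg/h

Overall ore balance (none leaves overhead): ore in fresh feed = ore in product, i.e. 849×0.227 = (1−0.485)·n1·0.403.
n1 = 192.72/(0.403×0.515) = 928.58 kg/h.
Recycle n9 = 0.485×928.58 = 450.36 kg/h.
Combined feed n14 = 849 + 450.36 = 1299.4 kg/h.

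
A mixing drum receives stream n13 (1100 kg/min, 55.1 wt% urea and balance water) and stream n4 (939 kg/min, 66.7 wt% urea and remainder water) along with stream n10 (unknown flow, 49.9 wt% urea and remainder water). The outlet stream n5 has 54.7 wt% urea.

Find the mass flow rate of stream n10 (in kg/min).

Let n10 be the unknown flow. Total out = 2039 + n10.
urea balance: 1232.4 + 0.499·n10 = 0.547·(2039 + n10)
(0.499 − 0.547)·n10 = 0.547×2039 − 1232.4 = -117.08
n10 = -117.08 / -0.048 = 2439.2 kg/min

2439 kg/min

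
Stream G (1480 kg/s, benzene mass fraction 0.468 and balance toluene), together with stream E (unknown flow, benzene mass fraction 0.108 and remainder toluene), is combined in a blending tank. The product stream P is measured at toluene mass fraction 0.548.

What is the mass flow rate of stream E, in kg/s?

Let E be the unknown flow. Total out = 1480 + E.
toluene balance: 787.36 + 0.892·E = 0.548·(1480 + E)
(0.892 − 0.548)·E = 0.548×1480 − 787.36 = 23.68
E = 23.68 / 0.344 = 68.837 kg/s

68.84 kg/s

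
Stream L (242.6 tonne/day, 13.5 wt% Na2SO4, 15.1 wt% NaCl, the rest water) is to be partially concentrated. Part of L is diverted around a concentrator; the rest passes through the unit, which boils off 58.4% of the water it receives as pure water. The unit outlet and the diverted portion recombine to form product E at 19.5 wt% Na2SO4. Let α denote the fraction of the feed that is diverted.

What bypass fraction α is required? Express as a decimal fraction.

0.262

All 242.6×0.135 = 32.751 tonne/day of Na2SO4 reaches E, so E = 32.751/0.195 = 167.95 tonne/day and vapour = 74.646 tonne/day.
The evaporator receives (1−α)·242.6 of feed at 0.714 water and removes 0.584 of that water:
0.584×0.714×(1−α)×242.6 = 74.646
(1−α) = 74.646/101.16 = 0.7379;  α = 0.2621.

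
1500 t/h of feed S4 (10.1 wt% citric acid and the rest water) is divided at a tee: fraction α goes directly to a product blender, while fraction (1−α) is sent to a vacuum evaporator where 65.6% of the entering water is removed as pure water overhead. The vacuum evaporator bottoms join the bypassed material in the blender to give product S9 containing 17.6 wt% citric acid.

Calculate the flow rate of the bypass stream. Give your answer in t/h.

416.1 t/h

All 1500×0.101 = 151.5 t/h of citric acid reaches S9, so S9 = 151.5/0.176 = 860.8 t/h and vapour = 639.2 t/h.
The evaporator receives (1−α)·1500 of feed at 0.899 water and removes 0.656 of that water:
0.656×0.899×(1−α)×1500 = 639.2
(1−α) = 639.2/884.62 = 0.7226;  α = 0.2774.
Bypass flow = 0.2774×1500 = 416.13 t/h.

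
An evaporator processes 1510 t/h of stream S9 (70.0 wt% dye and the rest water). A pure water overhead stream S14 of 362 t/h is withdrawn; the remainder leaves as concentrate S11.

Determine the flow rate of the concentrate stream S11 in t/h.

Concentrate = 1510 − 362 = 1148 t/h.

1148 t/h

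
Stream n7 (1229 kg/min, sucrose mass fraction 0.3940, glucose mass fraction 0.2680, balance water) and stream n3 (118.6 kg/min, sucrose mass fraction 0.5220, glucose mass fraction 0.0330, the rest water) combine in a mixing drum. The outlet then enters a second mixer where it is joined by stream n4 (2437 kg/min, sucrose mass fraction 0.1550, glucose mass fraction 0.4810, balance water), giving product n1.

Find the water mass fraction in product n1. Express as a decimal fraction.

Overall, product flow = 3784.6 kg/min.
water in = 1229×0.338 + 118.6×0.445 + 2437×0.364 = 1355.2 kg/min.
water fraction in n1 = 0.3581.

0.3581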